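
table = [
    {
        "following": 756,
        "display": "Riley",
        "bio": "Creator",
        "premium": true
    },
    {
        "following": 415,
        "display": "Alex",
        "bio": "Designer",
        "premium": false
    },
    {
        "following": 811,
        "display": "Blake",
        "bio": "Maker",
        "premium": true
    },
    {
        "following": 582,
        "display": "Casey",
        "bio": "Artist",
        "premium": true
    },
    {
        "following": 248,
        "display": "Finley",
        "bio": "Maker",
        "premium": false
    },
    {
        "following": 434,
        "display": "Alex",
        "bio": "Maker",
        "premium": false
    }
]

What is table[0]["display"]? "Riley"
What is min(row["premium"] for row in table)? False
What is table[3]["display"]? "Casey"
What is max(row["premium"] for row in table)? True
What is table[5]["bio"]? "Maker"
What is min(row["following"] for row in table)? 248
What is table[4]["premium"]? False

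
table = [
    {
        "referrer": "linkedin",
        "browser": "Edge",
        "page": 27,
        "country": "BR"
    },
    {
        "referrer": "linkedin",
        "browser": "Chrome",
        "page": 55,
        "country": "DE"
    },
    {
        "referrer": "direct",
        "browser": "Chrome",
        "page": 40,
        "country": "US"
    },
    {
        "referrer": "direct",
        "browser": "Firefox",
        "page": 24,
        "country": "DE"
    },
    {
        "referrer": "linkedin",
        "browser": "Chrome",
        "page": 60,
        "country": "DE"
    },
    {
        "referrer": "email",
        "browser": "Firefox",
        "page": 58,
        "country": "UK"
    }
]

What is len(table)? 6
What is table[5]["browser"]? "Firefox"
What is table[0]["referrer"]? "linkedin"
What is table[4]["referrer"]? "linkedin"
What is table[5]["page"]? 58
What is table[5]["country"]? "UK"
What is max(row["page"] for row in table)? 60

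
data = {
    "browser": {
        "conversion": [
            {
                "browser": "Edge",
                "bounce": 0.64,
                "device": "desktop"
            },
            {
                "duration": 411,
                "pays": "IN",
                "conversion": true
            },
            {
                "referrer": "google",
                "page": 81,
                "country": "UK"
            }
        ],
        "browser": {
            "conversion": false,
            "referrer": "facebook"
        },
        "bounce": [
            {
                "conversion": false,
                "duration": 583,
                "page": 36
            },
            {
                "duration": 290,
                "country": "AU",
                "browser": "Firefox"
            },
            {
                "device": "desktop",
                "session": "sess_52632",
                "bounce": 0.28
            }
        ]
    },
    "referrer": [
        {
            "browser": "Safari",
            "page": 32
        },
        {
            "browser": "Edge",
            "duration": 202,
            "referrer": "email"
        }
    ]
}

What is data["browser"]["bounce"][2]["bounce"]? 0.28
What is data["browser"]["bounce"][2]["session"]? "sess_52632"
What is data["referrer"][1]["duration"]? 202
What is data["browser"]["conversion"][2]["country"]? "UK"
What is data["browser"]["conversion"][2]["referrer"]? "google"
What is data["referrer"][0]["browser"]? "Safari"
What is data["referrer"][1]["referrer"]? "email"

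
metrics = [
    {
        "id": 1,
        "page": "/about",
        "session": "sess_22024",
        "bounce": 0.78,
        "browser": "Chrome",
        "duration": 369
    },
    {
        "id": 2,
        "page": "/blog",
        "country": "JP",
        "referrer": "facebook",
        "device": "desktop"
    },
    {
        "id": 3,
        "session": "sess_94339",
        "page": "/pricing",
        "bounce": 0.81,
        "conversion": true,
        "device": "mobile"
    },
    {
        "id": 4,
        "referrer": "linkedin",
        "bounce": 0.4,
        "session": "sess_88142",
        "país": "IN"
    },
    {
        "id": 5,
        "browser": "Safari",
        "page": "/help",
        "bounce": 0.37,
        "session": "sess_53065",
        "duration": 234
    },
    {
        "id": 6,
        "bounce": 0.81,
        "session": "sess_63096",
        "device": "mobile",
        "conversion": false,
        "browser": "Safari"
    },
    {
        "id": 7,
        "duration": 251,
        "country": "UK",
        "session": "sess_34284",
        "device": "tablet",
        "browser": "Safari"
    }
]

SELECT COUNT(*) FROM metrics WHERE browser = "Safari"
3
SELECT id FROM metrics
[1, 2, 3, 4, 5, 6, 7]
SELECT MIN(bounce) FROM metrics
0.37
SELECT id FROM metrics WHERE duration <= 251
[5, 7]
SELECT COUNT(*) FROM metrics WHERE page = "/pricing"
1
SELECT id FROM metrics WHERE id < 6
[1, 2, 3, 4, 5]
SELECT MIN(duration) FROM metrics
234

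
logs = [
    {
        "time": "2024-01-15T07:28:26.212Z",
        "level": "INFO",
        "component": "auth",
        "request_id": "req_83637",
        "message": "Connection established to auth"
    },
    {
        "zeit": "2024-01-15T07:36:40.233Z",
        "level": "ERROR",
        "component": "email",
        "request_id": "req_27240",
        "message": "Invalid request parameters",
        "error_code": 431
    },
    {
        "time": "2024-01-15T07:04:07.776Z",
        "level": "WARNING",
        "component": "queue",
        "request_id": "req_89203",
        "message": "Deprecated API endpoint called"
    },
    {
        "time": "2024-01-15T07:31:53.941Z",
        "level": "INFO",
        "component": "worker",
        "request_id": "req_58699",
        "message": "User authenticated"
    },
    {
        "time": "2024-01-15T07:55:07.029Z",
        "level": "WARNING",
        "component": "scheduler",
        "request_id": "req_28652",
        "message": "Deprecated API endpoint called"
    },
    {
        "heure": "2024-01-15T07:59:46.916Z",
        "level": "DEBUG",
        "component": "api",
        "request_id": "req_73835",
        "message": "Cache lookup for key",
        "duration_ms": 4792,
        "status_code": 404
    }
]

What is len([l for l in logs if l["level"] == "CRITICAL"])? 0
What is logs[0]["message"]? "Connection established to auth"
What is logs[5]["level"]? "DEBUG"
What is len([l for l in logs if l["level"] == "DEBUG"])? 1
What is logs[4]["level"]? "WARNING"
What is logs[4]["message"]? "Deprecated API endpoint called"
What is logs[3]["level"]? "INFO"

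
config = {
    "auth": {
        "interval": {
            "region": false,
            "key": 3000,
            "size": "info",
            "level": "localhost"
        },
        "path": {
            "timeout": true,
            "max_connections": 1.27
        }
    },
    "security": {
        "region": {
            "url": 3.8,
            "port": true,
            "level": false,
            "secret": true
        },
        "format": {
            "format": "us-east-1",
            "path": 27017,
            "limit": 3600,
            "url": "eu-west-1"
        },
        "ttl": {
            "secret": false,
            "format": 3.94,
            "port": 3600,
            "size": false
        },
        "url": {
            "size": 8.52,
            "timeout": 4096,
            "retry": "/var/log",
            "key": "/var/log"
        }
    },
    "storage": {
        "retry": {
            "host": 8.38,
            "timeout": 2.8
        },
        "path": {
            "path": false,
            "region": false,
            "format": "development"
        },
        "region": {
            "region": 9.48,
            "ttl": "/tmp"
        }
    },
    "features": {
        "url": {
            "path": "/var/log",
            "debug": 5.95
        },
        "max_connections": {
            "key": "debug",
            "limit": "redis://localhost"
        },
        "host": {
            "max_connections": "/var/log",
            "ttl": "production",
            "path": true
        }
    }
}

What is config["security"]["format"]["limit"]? 3600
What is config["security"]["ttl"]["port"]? 3600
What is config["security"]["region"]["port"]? True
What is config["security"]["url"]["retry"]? "/var/log"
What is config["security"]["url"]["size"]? 8.52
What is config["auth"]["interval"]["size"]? "info"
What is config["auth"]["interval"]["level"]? "localhost"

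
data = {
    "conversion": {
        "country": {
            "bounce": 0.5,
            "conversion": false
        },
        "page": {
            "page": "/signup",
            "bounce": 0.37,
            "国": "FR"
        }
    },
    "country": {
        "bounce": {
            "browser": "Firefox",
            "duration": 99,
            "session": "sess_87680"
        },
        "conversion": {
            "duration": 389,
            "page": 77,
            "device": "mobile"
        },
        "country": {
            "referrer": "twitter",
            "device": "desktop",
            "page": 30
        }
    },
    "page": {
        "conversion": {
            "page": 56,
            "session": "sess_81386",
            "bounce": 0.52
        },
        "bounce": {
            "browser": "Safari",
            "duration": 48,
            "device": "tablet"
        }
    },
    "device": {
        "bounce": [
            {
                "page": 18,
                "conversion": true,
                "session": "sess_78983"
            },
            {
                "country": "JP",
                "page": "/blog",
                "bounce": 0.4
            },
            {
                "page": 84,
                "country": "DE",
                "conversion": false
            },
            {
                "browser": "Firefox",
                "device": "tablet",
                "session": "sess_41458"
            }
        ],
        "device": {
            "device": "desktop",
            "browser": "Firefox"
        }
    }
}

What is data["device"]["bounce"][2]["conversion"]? False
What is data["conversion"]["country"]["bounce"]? 0.5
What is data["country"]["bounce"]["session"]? "sess_87680"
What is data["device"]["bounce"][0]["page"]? 18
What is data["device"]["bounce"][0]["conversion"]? True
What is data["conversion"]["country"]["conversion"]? False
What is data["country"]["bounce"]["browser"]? "Firefox"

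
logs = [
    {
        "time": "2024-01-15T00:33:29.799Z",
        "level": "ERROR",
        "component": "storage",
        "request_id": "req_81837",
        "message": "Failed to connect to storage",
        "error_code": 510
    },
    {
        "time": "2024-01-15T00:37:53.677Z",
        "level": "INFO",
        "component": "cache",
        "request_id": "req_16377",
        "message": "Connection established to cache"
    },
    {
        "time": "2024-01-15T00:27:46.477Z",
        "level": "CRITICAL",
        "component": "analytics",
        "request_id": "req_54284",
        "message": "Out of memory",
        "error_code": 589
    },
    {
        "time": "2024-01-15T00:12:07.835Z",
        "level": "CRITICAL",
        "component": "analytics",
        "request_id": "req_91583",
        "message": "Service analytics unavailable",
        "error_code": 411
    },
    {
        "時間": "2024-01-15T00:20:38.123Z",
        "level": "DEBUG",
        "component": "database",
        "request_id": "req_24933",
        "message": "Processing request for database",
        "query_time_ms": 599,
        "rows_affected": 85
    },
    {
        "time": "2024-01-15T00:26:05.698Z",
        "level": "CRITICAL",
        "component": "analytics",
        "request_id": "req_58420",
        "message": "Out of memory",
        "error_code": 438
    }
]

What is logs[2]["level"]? "CRITICAL"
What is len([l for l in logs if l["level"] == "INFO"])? 1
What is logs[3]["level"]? "CRITICAL"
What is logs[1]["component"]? "cache"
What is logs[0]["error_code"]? 510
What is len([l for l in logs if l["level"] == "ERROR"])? 1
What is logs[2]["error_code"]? 589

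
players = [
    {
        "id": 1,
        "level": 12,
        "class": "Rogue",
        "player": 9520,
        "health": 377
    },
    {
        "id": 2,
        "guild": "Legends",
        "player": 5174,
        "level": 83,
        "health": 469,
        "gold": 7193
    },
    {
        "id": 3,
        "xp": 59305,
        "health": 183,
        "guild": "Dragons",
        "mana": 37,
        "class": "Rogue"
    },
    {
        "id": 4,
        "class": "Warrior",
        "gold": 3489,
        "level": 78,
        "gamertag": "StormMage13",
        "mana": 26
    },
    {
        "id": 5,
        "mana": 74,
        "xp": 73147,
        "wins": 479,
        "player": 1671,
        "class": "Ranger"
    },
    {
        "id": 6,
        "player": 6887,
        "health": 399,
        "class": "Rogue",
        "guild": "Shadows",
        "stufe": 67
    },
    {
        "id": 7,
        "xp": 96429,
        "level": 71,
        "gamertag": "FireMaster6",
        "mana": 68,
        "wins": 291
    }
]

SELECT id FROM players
[1, 2, 3, 4, 5, 6, 7]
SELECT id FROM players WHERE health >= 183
[1, 2, 3, 6]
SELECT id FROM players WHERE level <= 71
[1, 7]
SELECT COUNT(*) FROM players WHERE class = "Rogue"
3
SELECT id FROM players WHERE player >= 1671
[1, 2, 5, 6]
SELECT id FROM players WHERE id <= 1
[1]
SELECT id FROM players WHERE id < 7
[1, 2, 3, 4, 5, 6]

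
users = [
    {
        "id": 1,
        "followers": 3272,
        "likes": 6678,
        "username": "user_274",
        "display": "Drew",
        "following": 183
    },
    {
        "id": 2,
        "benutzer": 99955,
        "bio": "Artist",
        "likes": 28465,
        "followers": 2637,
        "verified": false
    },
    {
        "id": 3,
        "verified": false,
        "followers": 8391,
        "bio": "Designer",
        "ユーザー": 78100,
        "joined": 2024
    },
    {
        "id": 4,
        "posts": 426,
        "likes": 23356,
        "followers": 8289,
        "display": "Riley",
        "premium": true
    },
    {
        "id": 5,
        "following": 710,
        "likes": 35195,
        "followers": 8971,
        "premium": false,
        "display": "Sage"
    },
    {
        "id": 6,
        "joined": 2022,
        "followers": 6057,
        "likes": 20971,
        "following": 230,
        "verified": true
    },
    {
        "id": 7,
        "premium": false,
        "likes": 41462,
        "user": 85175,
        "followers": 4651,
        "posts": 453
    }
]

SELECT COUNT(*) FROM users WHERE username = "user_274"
1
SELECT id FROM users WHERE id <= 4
[1, 2, 3, 4]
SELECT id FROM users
[1, 2, 3, 4, 5, 6, 7]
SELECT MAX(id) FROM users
7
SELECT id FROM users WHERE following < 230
[1]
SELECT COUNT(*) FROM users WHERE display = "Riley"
1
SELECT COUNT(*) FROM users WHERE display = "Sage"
1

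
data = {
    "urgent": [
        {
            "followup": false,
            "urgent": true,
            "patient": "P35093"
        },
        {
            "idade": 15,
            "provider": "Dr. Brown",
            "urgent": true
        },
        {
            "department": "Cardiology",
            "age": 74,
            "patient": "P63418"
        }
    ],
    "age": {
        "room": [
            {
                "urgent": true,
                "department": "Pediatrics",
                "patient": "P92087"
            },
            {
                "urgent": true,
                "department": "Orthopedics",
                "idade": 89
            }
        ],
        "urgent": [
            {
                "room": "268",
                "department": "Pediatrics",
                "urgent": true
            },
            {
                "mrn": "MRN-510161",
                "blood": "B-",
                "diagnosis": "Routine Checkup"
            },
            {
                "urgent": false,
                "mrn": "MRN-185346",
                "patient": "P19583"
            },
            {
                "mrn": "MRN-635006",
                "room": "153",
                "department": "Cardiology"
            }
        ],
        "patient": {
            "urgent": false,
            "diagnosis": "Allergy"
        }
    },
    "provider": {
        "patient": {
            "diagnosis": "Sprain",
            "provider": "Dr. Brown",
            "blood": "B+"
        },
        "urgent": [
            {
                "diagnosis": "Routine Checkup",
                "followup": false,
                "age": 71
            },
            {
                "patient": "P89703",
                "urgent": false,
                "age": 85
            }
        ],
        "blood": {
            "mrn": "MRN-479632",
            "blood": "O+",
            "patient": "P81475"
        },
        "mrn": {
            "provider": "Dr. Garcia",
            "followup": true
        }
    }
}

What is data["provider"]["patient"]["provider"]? "Dr. Brown"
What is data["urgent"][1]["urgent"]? True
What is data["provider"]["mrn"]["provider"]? "Dr. Garcia"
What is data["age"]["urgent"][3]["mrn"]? "MRN-635006"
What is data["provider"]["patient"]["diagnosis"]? "Sprain"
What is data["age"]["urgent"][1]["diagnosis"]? "Routine Checkup"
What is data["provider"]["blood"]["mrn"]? "MRN-479632"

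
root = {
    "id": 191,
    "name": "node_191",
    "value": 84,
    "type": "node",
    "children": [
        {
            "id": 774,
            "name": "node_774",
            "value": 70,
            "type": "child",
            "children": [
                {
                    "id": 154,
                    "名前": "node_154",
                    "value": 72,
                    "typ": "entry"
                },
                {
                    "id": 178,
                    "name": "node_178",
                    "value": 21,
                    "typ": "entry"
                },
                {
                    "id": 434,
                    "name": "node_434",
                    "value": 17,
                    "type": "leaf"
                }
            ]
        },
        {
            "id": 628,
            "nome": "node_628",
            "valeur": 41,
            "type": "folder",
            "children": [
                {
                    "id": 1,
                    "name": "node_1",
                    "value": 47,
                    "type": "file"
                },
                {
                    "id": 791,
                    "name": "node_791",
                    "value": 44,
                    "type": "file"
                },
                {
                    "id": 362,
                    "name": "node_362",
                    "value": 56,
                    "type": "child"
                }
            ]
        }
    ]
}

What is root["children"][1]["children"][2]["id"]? 362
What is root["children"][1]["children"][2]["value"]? 56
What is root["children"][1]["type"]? "folder"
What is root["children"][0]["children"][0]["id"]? 154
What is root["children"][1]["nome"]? "node_628"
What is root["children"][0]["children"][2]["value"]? 17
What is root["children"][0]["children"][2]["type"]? "leaf"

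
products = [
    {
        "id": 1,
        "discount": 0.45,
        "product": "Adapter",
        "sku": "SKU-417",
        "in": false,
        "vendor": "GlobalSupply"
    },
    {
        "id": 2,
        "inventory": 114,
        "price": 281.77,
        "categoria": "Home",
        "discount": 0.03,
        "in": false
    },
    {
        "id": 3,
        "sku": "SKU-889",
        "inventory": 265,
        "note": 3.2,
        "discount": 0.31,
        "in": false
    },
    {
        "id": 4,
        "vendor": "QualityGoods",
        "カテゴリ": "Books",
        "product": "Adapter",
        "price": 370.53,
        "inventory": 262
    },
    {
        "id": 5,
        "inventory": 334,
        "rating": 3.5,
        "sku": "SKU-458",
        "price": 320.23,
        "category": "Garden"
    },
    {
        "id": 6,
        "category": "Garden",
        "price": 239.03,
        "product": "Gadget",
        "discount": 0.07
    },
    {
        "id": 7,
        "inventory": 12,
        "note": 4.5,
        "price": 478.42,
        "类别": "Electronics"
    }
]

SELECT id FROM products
[1, 2, 3, 4, 5, 6, 7]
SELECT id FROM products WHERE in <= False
[1, 2, 3]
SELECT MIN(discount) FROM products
0.03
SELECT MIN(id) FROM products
1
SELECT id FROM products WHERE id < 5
[1, 2, 3, 4]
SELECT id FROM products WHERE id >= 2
[2, 3, 4, 5, 6, 7]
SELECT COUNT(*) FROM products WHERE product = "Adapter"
2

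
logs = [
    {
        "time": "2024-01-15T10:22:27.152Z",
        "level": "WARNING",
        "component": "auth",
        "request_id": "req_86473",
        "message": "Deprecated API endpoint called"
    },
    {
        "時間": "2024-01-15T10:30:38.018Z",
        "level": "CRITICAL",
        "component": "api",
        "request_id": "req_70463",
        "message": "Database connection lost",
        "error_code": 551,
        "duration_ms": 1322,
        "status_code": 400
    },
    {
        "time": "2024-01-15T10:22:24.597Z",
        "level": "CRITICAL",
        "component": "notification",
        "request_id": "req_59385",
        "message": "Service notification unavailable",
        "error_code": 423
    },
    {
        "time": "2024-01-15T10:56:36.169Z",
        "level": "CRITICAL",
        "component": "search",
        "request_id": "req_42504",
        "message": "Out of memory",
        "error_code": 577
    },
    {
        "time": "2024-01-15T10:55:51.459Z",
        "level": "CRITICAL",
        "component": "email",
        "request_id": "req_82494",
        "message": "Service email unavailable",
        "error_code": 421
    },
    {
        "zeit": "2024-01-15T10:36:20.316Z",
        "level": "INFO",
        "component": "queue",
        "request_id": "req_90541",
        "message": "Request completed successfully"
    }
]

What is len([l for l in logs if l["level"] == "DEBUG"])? 0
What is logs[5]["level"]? "INFO"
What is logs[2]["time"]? "2024-01-15T10:22:24.597Z"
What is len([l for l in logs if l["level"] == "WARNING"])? 1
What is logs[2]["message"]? "Service notification unavailable"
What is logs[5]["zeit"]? "2024-01-15T10:36:20.316Z"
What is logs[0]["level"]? "WARNING"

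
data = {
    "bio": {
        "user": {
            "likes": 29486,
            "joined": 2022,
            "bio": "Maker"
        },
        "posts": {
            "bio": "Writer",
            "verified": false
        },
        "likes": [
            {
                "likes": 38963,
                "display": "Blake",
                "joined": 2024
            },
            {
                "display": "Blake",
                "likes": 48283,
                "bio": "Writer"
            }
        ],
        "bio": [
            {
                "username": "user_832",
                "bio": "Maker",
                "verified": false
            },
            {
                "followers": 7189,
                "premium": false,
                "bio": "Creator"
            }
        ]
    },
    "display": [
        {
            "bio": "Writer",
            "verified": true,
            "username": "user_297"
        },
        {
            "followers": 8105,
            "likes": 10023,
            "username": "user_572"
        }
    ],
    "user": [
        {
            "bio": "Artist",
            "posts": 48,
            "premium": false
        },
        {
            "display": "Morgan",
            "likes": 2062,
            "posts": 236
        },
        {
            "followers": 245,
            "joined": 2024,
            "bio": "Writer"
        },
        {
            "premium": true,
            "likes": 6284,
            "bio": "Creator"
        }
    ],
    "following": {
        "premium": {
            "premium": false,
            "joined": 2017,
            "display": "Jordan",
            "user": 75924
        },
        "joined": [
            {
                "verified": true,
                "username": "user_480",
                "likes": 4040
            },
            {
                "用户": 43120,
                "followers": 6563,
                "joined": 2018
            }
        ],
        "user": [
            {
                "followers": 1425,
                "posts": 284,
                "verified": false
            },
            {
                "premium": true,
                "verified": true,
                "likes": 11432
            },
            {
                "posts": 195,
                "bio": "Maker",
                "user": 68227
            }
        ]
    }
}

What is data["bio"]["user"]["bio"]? "Maker"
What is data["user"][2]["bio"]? "Writer"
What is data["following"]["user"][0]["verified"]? False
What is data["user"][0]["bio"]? "Artist"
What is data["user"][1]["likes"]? 2062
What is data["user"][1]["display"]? "Morgan"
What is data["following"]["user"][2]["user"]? 68227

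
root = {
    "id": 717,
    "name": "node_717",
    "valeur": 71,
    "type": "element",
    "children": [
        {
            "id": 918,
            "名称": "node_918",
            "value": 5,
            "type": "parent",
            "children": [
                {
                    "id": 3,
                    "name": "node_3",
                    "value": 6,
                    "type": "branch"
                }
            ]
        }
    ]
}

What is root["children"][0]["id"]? 918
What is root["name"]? "node_717"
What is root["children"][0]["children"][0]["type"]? "branch"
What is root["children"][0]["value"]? 5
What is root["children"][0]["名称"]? "node_918"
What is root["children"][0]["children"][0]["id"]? 3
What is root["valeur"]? 71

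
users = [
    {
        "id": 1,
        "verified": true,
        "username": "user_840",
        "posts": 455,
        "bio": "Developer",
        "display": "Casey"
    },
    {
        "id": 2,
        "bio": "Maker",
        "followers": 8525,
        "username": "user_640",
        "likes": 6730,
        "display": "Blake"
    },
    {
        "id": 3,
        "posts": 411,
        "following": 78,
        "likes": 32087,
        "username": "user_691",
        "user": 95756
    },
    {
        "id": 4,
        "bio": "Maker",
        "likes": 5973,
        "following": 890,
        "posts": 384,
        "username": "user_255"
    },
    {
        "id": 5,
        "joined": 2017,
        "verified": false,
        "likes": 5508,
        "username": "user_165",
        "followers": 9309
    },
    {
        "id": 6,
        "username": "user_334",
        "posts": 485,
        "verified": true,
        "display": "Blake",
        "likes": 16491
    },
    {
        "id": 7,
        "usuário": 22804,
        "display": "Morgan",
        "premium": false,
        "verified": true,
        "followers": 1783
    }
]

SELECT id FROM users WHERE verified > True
[]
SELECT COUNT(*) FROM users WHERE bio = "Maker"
2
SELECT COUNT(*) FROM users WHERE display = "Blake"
2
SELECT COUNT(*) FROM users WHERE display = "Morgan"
1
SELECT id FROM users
[1, 2, 3, 4, 5, 6, 7]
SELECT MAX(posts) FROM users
485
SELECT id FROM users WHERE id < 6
[1, 2, 3, 4, 5]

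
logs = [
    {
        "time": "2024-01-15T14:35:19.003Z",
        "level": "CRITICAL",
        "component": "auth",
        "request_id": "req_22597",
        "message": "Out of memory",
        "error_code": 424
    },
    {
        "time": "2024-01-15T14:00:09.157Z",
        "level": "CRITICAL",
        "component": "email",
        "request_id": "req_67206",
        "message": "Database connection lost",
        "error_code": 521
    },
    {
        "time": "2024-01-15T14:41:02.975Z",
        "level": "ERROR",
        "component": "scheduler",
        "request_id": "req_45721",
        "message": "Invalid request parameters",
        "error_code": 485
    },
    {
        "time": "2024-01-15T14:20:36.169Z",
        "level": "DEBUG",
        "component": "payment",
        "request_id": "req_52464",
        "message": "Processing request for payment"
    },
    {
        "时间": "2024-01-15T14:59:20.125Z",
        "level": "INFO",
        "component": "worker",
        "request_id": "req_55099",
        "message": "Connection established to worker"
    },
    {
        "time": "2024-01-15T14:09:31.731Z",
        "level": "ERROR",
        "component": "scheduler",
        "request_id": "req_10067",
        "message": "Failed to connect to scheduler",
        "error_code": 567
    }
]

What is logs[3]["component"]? "payment"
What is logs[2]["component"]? "scheduler"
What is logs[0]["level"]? "CRITICAL"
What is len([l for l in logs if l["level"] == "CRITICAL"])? 2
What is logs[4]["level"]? "INFO"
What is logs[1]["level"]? "CRITICAL"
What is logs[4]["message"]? "Connection established to worker"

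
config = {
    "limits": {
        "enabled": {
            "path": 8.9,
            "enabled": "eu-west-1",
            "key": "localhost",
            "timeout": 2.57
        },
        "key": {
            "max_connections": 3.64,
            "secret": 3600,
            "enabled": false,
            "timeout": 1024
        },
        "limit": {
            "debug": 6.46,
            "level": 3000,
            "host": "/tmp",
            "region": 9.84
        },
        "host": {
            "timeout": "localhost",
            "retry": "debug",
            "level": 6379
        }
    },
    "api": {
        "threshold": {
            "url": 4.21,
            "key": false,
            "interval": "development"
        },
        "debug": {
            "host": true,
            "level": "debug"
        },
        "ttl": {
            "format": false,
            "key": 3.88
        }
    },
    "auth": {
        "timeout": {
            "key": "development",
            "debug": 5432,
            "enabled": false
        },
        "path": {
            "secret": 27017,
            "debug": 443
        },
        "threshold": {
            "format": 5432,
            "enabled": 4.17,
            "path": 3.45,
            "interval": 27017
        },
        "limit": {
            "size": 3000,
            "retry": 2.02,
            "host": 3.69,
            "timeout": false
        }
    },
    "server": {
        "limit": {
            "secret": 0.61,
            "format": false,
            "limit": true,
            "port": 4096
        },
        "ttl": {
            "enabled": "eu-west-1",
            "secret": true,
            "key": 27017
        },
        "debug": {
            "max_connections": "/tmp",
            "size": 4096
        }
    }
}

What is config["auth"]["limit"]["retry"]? 2.02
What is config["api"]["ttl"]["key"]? 3.88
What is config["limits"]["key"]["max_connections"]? 3.64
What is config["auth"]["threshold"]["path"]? 3.45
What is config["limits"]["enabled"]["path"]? 8.9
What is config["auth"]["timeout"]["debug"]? 5432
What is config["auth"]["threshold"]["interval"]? 27017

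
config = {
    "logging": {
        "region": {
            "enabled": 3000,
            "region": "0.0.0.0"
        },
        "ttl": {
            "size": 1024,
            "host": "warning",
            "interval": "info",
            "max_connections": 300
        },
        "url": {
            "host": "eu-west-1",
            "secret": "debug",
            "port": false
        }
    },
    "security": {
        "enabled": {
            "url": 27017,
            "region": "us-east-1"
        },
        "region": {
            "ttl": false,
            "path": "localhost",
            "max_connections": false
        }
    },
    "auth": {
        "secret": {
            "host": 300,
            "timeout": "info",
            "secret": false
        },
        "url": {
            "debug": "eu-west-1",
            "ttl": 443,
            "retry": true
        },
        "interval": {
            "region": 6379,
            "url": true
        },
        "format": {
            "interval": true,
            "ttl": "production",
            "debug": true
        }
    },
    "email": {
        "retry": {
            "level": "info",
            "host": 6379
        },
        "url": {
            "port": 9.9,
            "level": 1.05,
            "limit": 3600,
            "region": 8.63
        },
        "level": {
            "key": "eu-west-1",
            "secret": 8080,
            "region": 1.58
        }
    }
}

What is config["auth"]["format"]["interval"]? True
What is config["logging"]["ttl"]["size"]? 1024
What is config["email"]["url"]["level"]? 1.05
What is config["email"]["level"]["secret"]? 8080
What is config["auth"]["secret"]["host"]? 300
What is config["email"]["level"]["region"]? 1.58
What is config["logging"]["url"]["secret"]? "debug"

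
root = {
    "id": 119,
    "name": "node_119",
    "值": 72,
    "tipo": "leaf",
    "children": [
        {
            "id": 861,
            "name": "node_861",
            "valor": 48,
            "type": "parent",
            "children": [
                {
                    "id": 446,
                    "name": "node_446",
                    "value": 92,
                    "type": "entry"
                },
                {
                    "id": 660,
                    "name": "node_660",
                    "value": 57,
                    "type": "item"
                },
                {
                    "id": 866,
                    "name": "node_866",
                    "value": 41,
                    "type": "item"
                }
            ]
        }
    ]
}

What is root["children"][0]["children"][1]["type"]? "item"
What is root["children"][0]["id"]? 861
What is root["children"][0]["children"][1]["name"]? "node_660"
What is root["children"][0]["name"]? "node_861"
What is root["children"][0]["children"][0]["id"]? 446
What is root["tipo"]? "leaf"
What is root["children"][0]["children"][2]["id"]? 866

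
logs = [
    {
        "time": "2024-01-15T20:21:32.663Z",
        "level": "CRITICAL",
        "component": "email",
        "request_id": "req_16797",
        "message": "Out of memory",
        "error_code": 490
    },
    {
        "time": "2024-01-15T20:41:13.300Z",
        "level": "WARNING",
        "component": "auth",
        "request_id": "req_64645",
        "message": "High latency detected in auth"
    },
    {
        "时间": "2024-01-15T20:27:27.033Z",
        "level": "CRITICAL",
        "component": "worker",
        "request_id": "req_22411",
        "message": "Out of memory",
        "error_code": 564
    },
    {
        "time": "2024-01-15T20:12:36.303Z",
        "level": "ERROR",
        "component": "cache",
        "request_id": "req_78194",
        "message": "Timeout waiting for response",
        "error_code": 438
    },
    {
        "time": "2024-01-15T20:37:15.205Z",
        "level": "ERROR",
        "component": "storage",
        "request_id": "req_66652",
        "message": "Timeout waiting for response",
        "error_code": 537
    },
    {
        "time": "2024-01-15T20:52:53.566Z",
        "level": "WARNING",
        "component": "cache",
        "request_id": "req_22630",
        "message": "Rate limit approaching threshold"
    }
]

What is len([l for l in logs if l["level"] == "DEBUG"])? 0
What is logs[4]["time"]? "2024-01-15T20:37:15.205Z"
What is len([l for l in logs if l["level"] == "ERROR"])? 2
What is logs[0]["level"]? "CRITICAL"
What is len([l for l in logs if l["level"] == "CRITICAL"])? 2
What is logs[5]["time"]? "2024-01-15T20:52:53.566Z"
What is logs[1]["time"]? "2024-01-15T20:41:13.300Z"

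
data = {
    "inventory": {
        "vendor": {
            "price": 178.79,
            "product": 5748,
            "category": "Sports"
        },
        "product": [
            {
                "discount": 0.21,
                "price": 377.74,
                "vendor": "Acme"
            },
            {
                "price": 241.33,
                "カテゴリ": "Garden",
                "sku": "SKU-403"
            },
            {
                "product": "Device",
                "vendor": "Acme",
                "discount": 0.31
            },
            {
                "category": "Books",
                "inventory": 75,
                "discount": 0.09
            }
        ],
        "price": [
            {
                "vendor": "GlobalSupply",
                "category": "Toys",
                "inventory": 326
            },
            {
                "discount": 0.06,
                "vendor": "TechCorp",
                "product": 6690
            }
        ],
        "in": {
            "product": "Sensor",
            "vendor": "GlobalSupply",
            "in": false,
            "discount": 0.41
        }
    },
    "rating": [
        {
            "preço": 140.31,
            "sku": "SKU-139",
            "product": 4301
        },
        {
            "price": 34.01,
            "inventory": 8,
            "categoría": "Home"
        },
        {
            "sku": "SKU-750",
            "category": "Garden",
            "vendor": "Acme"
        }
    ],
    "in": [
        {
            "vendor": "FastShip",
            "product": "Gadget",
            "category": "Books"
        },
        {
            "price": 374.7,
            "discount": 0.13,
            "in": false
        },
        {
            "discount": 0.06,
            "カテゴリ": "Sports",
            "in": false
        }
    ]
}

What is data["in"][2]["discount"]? 0.06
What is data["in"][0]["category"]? "Books"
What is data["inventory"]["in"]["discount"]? 0.41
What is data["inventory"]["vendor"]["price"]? 178.79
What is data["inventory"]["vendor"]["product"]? 5748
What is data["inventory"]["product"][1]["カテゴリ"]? "Garden"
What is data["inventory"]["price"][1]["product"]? 6690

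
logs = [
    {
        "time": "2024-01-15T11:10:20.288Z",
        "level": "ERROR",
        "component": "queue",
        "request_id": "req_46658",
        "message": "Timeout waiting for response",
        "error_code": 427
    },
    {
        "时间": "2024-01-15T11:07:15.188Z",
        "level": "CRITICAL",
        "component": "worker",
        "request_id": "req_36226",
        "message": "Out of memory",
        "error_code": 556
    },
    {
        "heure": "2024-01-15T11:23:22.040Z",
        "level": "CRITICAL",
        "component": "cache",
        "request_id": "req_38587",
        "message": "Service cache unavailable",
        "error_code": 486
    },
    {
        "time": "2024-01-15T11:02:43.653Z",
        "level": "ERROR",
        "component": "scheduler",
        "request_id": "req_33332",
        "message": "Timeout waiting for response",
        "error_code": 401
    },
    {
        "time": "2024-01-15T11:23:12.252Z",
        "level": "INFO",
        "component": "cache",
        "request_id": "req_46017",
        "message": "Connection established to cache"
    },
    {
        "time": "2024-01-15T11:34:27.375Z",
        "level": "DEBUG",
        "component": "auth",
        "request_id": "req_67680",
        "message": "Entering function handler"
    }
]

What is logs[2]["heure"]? "2024-01-15T11:23:22.040Z"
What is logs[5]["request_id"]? "req_67680"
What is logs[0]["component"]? "queue"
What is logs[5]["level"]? "DEBUG"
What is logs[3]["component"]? "scheduler"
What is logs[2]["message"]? "Service cache unavailable"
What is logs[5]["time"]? "2024-01-15T11:34:27.375Z"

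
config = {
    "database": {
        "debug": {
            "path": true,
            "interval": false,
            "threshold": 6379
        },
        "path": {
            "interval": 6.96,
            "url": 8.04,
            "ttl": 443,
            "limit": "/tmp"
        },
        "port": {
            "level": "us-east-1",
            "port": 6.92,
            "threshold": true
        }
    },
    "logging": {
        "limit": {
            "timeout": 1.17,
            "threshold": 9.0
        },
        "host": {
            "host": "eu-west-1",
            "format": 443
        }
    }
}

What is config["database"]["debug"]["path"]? True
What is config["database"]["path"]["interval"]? 6.96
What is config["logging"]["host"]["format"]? 443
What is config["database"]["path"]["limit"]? "/tmp"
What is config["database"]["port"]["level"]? "us-east-1"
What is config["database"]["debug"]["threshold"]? 6379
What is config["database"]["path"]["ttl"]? 443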